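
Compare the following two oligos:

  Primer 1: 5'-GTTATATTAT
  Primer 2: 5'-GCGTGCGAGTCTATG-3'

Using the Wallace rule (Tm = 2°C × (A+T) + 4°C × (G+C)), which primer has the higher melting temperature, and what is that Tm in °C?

Primer 1: A+T=9, G+C=1 → Tm = 2(9)+4(1) = 22°C
Primer 2: A+T=6, G+C=9 → Tm = 2(6)+4(9) = 48°C
22°C vs 48°C → primer 2 is higher.

Primer 2, 48°C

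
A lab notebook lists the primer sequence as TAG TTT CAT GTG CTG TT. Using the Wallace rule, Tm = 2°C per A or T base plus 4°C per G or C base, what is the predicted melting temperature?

46°C

Counting bases: C=2, T=9, A=2, G=4
A+T = 11, G+C = 6
Tm = 4·6 + 2·11 = 24 + 22 = 46°C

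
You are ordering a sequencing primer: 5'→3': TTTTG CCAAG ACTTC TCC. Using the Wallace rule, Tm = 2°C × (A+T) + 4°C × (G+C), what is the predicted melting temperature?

Base counts: G=2, T=7, A=3, C=6
A+T = 10, G+C = 8
Tm = 2×10 + 4×8 = 52°C

52°C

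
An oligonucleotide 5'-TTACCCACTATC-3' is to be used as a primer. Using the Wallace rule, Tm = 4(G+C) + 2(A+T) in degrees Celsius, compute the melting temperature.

Counting bases: G=0, C=5, T=4, A=3
A+T = 7, G+C = 5
Tm = 2(7) + 4(5) = 14 + 20 = 34°C

34°C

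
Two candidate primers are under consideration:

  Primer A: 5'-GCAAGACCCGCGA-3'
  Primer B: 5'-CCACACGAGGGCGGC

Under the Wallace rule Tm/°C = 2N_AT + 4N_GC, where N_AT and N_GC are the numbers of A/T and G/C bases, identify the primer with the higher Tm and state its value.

Primer A: A+T=4, G+C=9 → Tm = 2(4)+4(9) = 44°C
Primer B: A+T=3, G+C=12 → Tm = 2(3)+4(12) = 54°C
44°C vs 54°C → primer B is higher.

Primer B, 54°C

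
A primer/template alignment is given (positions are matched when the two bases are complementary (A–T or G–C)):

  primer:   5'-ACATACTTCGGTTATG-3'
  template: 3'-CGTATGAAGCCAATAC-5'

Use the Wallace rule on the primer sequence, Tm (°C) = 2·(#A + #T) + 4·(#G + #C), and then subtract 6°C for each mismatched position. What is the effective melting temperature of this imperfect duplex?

38°C

Primer base counts: A=4, T=6, G=3, C=3 → A+T=10, G+C=6
Perfect-match Tm = 2(10) + 4(6) = 20 + 24 = 44°C
Mismatches (positions where the bases are not complementary): 1 (at position 1)
Effective Tm = 44 − 1×6 = 44 − 6 = 38°C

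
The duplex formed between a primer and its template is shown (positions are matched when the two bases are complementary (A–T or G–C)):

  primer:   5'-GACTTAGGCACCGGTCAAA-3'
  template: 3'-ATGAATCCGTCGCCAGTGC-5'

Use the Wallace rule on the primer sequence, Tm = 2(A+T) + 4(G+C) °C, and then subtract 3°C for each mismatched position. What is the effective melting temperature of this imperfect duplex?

46°C

Primer base counts: A=6, T=3, G=5, C=5 → A+T=9, G+C=10
Perfect-match Tm = 2(9) + 4(10) = 18 + 40 = 58°C
Mismatches (positions where the bases are not complementary): 4 (at positions 1, 11, 18, 19)
Effective Tm = 58 − 4×3 = 58 − 12 = 46°C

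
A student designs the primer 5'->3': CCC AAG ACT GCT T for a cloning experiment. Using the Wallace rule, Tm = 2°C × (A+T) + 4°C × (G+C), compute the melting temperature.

Scanning the sequence gives C=5, A=3, T=3, G=2.
A+T = 6, G+C = 7
Tm = 2(6) + 4(7) = 12 + 28 = 40°C

40°C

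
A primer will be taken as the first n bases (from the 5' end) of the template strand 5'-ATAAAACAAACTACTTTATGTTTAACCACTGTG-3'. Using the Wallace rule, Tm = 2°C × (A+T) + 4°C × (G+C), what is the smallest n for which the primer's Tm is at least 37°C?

n = 16

First 15 bases: ATAAAACAAACTACT → Tm = 36°C (< 37°C)
First 16 bases: ATAAAACAAACTACTT → Tm = 38°C (≥ 37°C)
Since every base adds ≥2°C, Tm only increases with n, so the threshold is first crossed at n = 16.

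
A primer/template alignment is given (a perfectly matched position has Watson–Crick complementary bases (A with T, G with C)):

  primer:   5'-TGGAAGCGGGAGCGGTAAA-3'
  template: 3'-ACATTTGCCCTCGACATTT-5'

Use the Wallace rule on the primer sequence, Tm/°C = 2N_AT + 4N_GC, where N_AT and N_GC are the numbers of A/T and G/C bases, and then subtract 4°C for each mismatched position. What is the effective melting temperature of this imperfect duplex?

48°C

Primer base counts: A=6, T=2, G=9, C=2 → A+T=8, G+C=11
Perfect-match Tm = 2(8) + 4(11) = 16 + 44 = 60°C
Mismatches (positions where the bases are not complementary): 3 (at positions 3, 6, 14)
Effective Tm = 60 − 3×4 = 60 − 12 = 48°C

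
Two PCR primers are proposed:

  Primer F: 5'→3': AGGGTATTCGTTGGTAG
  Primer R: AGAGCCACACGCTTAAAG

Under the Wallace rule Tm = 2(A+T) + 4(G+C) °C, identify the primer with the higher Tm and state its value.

Primer F: A+T=9, G+C=8 → Tm = 2(9)+4(8) = 50°C
Primer R: A+T=9, G+C=9 → Tm = 2(9)+4(9) = 54°C
50°C vs 54°C → primer R is higher.

Primer R, 54°C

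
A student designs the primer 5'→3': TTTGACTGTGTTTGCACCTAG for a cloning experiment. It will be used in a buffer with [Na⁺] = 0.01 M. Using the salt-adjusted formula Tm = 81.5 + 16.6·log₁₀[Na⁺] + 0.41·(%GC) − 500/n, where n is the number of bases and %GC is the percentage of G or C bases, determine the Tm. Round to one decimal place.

Length n = 21. Counting bases: A=3, G=5, C=4, T=9
G+C = 9, so %GC = 9/21 × 100 = 42.857%
Salt term: 16.6 × (-2) = -33.2
GC term: 0.41 × 42.857 = 17.571; length term: −500/21 = −23.81
Tm = 81.5 + (-33.2) + 17.571 − 23.81 = 42.061 → 42.1°C

42.1°C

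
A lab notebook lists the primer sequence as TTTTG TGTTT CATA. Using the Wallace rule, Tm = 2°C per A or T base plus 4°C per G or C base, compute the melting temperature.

34°C

Scanning the sequence gives A=2, C=1, G=2, T=9.
A+T = 11, G+C = 3
Tm = 4·3 + 2·11 = 12 + 22 = 34°C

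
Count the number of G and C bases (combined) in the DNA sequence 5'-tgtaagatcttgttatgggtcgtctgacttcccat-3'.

Scanning the sequence gives T=14, A=6, C=7, G=8.
Total G or C: 8 + 7 = 15

15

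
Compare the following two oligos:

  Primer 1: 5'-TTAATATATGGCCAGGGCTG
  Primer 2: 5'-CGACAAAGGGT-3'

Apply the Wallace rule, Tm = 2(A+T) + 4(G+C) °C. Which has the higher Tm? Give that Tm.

Primer 1, 58°C

Primer 1: A+T=11, G+C=9 → Tm = 2(11)+4(9) = 58°C
Primer 2: A+T=5, G+C=6 → Tm = 2(5)+4(6) = 34°C
58°C vs 34°C → primer 1 is higher.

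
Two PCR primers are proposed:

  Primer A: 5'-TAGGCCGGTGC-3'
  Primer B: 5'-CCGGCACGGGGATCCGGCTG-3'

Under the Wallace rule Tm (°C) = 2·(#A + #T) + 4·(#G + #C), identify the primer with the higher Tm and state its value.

Primer A: A+T=3, G+C=8 → Tm = 2(3)+4(8) = 38°C
Primer B: A+T=4, G+C=16 → Tm = 2(4)+4(16) = 72°C
38°C vs 72°C → primer B is higher.

Primer B, 72°C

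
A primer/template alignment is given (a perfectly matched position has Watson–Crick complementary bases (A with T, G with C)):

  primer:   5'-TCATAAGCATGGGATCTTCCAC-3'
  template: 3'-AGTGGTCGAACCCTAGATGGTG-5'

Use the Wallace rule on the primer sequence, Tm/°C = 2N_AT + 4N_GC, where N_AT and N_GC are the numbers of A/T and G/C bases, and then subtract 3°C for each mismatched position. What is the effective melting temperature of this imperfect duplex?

Primer base counts: A=6, T=6, G=4, C=6 → A+T=12, G+C=10
Perfect-match Tm = 2(12) + 4(10) = 24 + 40 = 64°C
Mismatches (positions where the bases are not complementary): 4 (at positions 4, 5, 9, 18)
Effective Tm = 64 − 4×3 = 64 − 12 = 52°C

52°C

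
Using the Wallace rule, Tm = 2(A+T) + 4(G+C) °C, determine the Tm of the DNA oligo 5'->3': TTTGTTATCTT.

Scanning the sequence gives G=1, A=1, C=1, T=8.
A+T = 9, G+C = 2
Tm = 2×9 + 4×2 = 26°C

26°C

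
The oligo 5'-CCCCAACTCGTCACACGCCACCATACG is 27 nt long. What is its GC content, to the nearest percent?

Base counts: T=3, G=3, A=7, C=14
G+C = 3 + 14 = 17 out of 27 bases
%GC = 17/27 × 100 = 62.96% ≈ 63%

63%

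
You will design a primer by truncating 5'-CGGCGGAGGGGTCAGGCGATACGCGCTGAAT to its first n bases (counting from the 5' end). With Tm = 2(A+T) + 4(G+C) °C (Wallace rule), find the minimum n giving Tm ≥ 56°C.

First 15 bases: CGGCGGAGGGGTCAG → Tm = 54°C (< 56°C)
First 16 bases: CGGCGGAGGGGTCAGG → Tm = 58°C (≥ 56°C)
Each additional base adds 2°C (A/T) or 4°C (G/C), so Tm is non-decreasing in n; n = 16 is the first length to reach 56°C.

n = 16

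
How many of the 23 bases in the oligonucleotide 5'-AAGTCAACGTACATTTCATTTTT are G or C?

Base counts: G=2, T=10, C=4, A=7
G+C = 2 + 4 = 6

6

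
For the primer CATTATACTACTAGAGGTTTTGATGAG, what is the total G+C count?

9

Base counts: T=10, A=8, G=6, C=3
Total G or C: 6 + 3 = 9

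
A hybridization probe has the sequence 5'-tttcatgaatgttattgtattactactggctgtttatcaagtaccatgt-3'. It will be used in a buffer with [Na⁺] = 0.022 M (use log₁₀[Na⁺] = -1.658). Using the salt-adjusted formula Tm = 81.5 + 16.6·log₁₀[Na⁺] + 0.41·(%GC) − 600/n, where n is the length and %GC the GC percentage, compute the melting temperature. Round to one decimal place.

Length n = 49. Scanning the sequence gives G=8, C=7, A=12, T=22.
G+C = 15, so %GC = 15/49 × 100 = 30.612%
Salt term: 16.6 × (-1.658) = -27.523
GC term: 0.41 × 30.612 = 12.551; length term: −600/49 = −12.245
Tm = 81.5 + (-27.523) + 12.551 − 12.245 = 54.283 → 54.3°C

54.3°C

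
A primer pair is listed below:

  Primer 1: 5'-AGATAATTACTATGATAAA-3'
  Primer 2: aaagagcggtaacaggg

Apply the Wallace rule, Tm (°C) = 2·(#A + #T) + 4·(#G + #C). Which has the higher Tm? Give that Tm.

Primer 2, 52°C

Primer 1: A+T=16, G+C=3 → Tm = 2(16)+4(3) = 44°C
Primer 2: A+T=8, G+C=9 → Tm = 2(8)+4(9) = 52°C
44°C vs 52°C → primer 2 is higher.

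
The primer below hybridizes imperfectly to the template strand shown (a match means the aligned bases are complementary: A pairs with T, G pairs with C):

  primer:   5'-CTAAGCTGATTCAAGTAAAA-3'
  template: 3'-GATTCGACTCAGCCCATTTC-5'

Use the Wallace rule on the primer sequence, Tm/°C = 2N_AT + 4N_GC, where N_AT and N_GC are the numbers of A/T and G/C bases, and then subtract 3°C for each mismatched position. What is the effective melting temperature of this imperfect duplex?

40°C

Primer base counts: A=9, T=5, G=3, C=3 → A+T=14, G+C=6
Perfect-match Tm = 2(14) + 4(6) = 28 + 24 = 52°C
Mismatches (positions where the bases are not complementary): 4 (at positions 10, 13, 14, 20)
Effective Tm = 52 − 4×3 = 52 − 12 = 40°C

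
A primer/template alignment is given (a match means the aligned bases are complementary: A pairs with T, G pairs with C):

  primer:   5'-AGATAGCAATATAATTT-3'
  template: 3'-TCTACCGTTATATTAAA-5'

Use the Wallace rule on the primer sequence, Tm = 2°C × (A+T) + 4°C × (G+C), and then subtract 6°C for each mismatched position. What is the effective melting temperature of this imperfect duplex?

34°C

Primer base counts: A=8, T=6, G=2, C=1 → A+T=14, G+C=3
Perfect-match Tm = 2(14) + 4(3) = 28 + 12 = 40°C
Mismatches (positions where the bases are not complementary): 1 (at position 5)
Effective Tm = 40 − 1×6 = 40 − 6 = 34°C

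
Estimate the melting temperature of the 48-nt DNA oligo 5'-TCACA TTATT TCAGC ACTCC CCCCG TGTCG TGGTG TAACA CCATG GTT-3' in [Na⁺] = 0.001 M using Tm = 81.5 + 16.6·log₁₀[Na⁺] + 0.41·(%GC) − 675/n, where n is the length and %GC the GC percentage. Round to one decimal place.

Length n = 48. Scanning the sequence gives C=15, A=9, T=15, G=9.
G+C = 24, so %GC = 24/48 × 100 = 50%
Salt term: 16.6 × (-3) = -49.8
GC term: 0.41 × 50 = 20.5; length term: −675/48 = −14.062
Tm = 81.5 + (-49.8) + 20.5 − 14.062 = 38.138 → 38.1°C

38.1°C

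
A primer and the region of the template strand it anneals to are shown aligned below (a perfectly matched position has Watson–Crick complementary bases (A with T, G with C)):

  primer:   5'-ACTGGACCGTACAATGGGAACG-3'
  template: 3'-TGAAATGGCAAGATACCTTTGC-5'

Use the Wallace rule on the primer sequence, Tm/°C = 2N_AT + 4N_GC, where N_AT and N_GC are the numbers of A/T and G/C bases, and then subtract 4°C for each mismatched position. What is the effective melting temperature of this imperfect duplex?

48°C

Primer base counts: A=7, T=3, G=7, C=5 → A+T=10, G+C=12
Perfect-match Tm = 2(10) + 4(12) = 20 + 48 = 68°C
Mismatches (positions where the bases are not complementary): 5 (at positions 4, 5, 11, 13, 18)
Effective Tm = 68 − 5×4 = 68 − 20 = 48°C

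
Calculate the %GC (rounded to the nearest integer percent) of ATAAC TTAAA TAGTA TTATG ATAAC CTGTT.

Counting bases: G=3, A=12, T=12, C=3
G+C = 3 + 3 = 6 out of 30 bases
%GC = 6/30 × 100 = 20% ≈ 20%

20%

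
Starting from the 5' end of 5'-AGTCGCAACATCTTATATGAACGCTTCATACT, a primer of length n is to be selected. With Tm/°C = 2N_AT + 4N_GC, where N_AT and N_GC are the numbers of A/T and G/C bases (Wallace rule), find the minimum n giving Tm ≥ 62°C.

n = 23

First 22 bases: AGTCGCAACATCTTATATGAAC → Tm = 60°C (< 62°C)
First 23 bases: AGTCGCAACATCTTATATGAACG → Tm = 64°C (≥ 62°C)
Since every base adds ≥2°C, Tm only increases with n, so the threshold is first crossed at n = 23.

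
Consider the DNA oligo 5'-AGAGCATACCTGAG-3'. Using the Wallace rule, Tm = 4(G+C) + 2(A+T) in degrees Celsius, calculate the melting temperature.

Scanning the sequence gives G=4, T=2, C=3, A=5.
AT pairs contribute 7, GC pairs contribute 7.
Tm = 2(7) + 4(7) = 14 + 28 = 42°C

42°C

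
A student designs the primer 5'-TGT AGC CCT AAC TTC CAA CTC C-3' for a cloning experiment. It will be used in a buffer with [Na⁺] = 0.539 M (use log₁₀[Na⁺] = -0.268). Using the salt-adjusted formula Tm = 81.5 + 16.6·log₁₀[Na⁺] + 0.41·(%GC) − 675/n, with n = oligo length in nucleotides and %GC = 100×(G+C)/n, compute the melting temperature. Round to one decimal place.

66.9°C

Length n = 22. Base counts: G=2, C=9, T=6, A=5
G+C = 11, so %GC = 11/22 × 100 = 50%
Salt term: 16.6 × (-0.268) = -4.449
GC term: 0.41 × 50 = 20.5; length term: −675/22 = −30.682
Tm = 81.5 + (-4.449) + 20.5 − 30.682 = 66.869 → 66.9°C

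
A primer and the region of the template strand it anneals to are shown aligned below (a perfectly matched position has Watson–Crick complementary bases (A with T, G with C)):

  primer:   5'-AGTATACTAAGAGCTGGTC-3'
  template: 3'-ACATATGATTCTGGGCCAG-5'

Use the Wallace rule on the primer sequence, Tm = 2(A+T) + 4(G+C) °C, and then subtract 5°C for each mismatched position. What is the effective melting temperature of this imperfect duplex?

39°C

Primer base counts: A=6, T=5, G=5, C=3 → A+T=11, G+C=8
Perfect-match Tm = 2(11) + 4(8) = 22 + 32 = 54°C
Mismatches (positions where the bases are not complementary): 3 (at positions 1, 13, 15)
Effective Tm = 54 − 3×5 = 54 − 15 = 39°C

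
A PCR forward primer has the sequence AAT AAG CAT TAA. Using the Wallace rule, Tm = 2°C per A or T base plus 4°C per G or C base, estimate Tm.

C=1, T=3, G=1, A=7
A+T = 10, G+C = 2
Tm = 2×10 + 4×2 = 28°C

28°C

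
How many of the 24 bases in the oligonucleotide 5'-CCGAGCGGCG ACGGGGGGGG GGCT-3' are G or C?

21

Counting bases: A=2, C=6, T=1, G=15
Total G or C: 15 + 6 = 21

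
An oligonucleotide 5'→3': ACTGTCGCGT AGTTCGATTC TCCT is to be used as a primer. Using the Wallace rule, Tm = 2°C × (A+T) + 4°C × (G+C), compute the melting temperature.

G=5, A=3, C=7, T=9
AT pairs contribute 12, GC pairs contribute 12.
Tm = 2×12 + 4×12 = 72°C

72°C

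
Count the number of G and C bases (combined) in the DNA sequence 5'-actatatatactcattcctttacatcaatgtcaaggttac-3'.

12

T=15, A=13, G=3, C=9
G+C = 3 + 9 = 12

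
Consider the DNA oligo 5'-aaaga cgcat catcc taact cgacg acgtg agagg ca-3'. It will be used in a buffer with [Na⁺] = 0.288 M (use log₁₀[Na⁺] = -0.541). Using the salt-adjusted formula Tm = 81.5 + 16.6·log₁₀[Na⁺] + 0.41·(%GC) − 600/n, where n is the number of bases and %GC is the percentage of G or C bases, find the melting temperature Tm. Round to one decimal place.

Length n = 37. T=5, A=13, C=10, G=9
G+C = 19, so %GC = 19/37 × 100 = 51.351%
Salt term: 16.6 × (-0.541) = -8.981
GC term: 0.41 × 51.351 = 21.054; length term: −600/37 = −16.216
Tm = 81.5 + (-8.981) + 21.054 − 16.216 = 77.357 → 77.4°C

77.4°C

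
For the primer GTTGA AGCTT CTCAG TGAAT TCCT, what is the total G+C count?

Base counts: G=5, C=5, A=5, T=9
G+C = 5 + 5 = 10

10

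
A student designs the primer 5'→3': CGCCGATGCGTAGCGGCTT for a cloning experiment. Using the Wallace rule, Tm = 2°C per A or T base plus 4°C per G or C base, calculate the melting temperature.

64°C

G=7, C=6, T=4, A=2
So N_AT = 6 and N_GC = 13.
Tm = 2(6) + 4(13) = 12 + 52 = 64°C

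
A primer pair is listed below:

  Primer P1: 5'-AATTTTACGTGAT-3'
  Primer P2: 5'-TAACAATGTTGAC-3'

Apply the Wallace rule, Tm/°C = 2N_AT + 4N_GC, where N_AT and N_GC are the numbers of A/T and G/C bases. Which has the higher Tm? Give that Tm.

Primer P1: A+T=10, G+C=3 → Tm = 2(10)+4(3) = 32°C
Primer P2: A+T=9, G+C=4 → Tm = 2(9)+4(4) = 34°C
32°C vs 34°C → primer P2 is higher.

Primer P2, 34°C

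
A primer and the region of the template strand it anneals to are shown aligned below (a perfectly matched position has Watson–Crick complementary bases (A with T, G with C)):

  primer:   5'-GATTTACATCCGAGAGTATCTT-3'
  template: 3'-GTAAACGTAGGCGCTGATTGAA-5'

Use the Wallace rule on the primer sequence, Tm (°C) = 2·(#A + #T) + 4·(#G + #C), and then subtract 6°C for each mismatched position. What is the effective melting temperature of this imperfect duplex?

Primer base counts: A=6, T=8, G=4, C=4 → A+T=14, G+C=8
Perfect-match Tm = 2(14) + 4(8) = 28 + 32 = 60°C
Mismatches (positions where the bases are not complementary): 5 (at positions 1, 6, 13, 16, 19)
Effective Tm = 60 − 5×6 = 60 − 30 = 30°C

30°C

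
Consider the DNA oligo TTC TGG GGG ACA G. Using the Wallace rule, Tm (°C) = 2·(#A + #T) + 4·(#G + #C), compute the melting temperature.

Counting bases: G=6, C=2, T=3, A=2
A+T = 5, G+C = 8
Tm = 4·8 + 2·5 = 32 + 10 = 42°C

42°C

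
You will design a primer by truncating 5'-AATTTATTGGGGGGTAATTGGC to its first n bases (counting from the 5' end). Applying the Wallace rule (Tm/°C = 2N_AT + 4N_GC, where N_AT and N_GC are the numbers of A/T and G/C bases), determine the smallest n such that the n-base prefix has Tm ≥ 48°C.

First 17 bases: AATTTATTGGGGGGTAA → Tm = 46°C (< 48°C)
First 18 bases: AATTTATTGGGGGGTAAT → Tm = 48°C (≥ 48°C)
Since every base adds ≥2°C, Tm only increases with n, so the threshold is first crossed at n = 18.

n = 18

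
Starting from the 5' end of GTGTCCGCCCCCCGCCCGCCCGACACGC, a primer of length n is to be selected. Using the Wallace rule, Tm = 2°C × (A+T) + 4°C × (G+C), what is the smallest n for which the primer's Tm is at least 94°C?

First 25 bases: GTGTCCGCCCCCCGCCCGCCCGACA → Tm = 92°C (< 94°C)
First 26 bases: GTGTCCGCCCCCCGCCCGCCCGACAC → Tm = 96°C (≥ 94°C)
Each additional base adds 2°C (A/T) or 4°C (G/C), so Tm is non-decreasing in n; n = 26 is the first length to reach 94°C.

n = 26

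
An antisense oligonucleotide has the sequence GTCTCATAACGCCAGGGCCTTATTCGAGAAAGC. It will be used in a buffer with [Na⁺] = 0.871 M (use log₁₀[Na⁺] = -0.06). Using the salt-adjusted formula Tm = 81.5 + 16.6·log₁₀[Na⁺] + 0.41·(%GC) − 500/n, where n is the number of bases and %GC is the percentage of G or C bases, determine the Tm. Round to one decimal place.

86.5°C

Length n = 33. Scanning the sequence gives A=9, G=8, C=9, T=7.
G+C = 17, so %GC = 17/33 × 100 = 51.515%
Salt term: 16.6 × (-0.06) = -0.996
GC term: 0.41 × 51.515 = 21.121; length term: −500/33 = −15.152
Tm = 81.5 + (-0.996) + 21.121 − 15.152 = 86.473 → 86.5°C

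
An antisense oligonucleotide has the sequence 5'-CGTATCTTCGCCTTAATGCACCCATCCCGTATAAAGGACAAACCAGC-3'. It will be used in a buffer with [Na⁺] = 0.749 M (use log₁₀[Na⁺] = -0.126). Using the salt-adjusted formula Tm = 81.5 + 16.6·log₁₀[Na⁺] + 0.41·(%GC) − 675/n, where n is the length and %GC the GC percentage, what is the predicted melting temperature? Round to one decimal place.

Length n = 47. C=16, A=14, T=10, G=7
G+C = 23, so %GC = 23/47 × 100 = 48.936%
Salt term: 16.6 × (-0.126) = -2.092
GC term: 0.41 × 48.936 = 20.064; length term: −675/47 = −14.362
Tm = 81.5 + (-2.092) + 20.064 − 14.362 = 85.11 → 85.1°C

85.1°C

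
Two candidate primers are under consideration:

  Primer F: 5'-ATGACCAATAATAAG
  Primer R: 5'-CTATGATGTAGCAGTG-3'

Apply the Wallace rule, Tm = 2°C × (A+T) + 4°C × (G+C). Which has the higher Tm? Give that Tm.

Primer R, 46°C

Primer F: A+T=11, G+C=4 → Tm = 2(11)+4(4) = 38°C
Primer R: A+T=9, G+C=7 → Tm = 2(9)+4(7) = 46°C
38°C vs 46°C → primer R is higher.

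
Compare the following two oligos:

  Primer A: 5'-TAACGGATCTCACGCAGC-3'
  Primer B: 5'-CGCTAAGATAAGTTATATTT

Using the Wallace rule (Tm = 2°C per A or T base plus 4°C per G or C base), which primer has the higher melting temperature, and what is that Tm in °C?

Primer A, 56°C

Primer A: A+T=8, G+C=10 → Tm = 2(8)+4(10) = 56°C
Primer B: A+T=15, G+C=5 → Tm = 2(15)+4(5) = 50°C
56°C vs 50°C → primer A is higher.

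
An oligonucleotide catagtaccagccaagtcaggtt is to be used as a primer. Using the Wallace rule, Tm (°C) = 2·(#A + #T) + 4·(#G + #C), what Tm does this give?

Counting bases: T=5, C=6, G=5, A=7
So N_AT = 12 and N_GC = 11.
Tm = 4·11 + 2·12 = 44 + 24 = 68°C

68°C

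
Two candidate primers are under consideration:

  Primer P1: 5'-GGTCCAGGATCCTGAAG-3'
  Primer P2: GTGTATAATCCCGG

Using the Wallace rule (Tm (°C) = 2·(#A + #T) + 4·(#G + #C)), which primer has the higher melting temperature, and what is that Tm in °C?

Primer P1: A+T=7, G+C=10 → Tm = 2(7)+4(10) = 54°C
Primer P2: A+T=7, G+C=7 → Tm = 2(7)+4(7) = 42°C
54°C vs 42°C → primer P1 is higher.

Primer P1, 54°C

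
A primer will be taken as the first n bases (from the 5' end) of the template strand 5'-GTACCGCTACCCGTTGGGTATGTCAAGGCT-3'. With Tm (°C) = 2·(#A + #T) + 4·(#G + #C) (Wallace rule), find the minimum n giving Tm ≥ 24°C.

First 6 bases: GTACCG → Tm = 20°C (< 24°C)
First 7 bases: GTACCGC → Tm = 24°C (≥ 24°C)
Each additional base adds 2°C (A/T) or 4°C (G/C), so Tm is non-decreasing in n; n = 7 is the first length to reach 24°C.

n = 7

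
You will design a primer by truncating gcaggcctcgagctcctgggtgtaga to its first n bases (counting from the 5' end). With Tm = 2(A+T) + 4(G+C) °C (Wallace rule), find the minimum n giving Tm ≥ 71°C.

n = 21

First 20 bases: GCAGGCCTCGAGCTCCTGGG → Tm = 70°C (< 71°C)
First 21 bases: GCAGGCCTCGAGCTCCTGGGT → Tm = 72°C (≥ 71°C)
Since every base adds ≥2°C, Tm only increases with n, so the threshold is first crossed at n = 21.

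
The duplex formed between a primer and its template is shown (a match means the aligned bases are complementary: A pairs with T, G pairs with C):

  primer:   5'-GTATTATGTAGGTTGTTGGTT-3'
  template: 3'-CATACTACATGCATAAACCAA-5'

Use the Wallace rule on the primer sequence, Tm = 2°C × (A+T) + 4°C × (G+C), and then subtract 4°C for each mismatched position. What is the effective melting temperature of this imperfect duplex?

40°C

Primer base counts: A=3, T=11, G=7, C=0 → A+T=14, G+C=7
Perfect-match Tm = 2(14) + 4(7) = 28 + 28 = 56°C
Mismatches (positions where the bases are not complementary): 4 (at positions 5, 11, 14, 15)
Effective Tm = 56 − 4×4 = 56 − 16 = 40°C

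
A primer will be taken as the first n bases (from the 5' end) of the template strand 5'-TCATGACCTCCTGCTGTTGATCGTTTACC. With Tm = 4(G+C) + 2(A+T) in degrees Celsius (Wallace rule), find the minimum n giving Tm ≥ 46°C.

n = 15

First 14 bases: TCATGACCTCCTGC → Tm = 44°C (< 46°C)
First 15 bases: TCATGACCTCCTGCT → Tm = 46°C (≥ 46°C)
Each additional base adds 2°C (A/T) or 4°C (G/C), so Tm is non-decreasing in n; n = 15 is the first length to reach 46°C.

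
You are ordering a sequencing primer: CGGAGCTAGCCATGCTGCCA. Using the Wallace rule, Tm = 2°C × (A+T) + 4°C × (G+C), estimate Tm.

Scanning the sequence gives C=7, A=4, G=6, T=3.
A+T = 7, G+C = 13
Tm = 2(7) + 4(13) = 14 + 52 = 66°C

66°C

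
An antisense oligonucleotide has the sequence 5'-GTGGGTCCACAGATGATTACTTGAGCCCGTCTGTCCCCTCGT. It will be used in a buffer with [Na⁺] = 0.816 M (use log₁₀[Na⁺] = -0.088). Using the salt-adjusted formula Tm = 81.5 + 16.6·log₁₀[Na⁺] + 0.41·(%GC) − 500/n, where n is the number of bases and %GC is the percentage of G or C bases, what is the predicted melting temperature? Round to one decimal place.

Length n = 42. Counting bases: C=13, G=11, T=12, A=6
G+C = 24, so %GC = 24/42 × 100 = 57.143%
Salt term: 16.6 × (-0.088) = -1.461
GC term: 0.41 × 57.143 = 23.429; length term: −500/42 = −11.905
Tm = 81.5 + (-1.461) + 23.429 − 11.905 = 91.563 → 91.6°C

91.6°C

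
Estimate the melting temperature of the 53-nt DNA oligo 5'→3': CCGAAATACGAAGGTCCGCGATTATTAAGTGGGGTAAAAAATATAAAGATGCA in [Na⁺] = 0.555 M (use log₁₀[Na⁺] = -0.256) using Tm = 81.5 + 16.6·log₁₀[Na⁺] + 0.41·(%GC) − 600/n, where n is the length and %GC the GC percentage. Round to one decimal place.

Length n = 53. Counting bases: A=22, C=7, G=13, T=11
G+C = 20, so %GC = 20/53 × 100 = 37.736%
Salt term: 16.6 × (-0.256) = -4.25
GC term: 0.41 × 37.736 = 15.472; length term: −600/53 = −11.321
Tm = 81.5 + (-4.25) + 15.472 − 11.321 = 81.401 → 81.4°C

81.4°C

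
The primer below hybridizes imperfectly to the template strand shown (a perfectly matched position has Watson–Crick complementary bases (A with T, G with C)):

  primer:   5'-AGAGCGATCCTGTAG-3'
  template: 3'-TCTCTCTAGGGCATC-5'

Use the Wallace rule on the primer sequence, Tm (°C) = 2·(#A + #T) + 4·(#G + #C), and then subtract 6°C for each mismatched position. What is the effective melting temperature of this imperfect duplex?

34°C

Primer base counts: A=4, T=3, G=5, C=3 → A+T=7, G+C=8
Perfect-match Tm = 2(7) + 4(8) = 14 + 32 = 46°C
Mismatches (positions where the bases are not complementary): 2 (at positions 5, 11)
Effective Tm = 46 − 2×6 = 46 − 12 = 34°C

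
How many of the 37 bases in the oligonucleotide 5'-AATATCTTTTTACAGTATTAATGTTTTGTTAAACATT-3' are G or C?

Scanning the sequence gives T=19, G=3, A=12, C=3.
G+C = 3 + 3 = 6

6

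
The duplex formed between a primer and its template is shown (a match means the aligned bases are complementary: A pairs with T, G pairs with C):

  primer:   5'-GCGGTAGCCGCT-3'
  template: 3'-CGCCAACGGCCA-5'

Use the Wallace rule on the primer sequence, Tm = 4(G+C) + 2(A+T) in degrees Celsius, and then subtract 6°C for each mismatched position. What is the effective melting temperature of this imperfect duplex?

30°C

Primer base counts: A=1, T=2, G=5, C=4 → A+T=3, G+C=9
Perfect-match Tm = 2(3) + 4(9) = 6 + 36 = 42°C
Mismatches (positions where the bases are not complementary): 2 (at positions 6, 11)
Effective Tm = 42 − 2×6 = 42 − 12 = 30°C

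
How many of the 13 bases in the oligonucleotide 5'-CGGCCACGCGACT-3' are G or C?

10

C=6, T=1, G=4, A=2
G+C = 4 + 6 = 10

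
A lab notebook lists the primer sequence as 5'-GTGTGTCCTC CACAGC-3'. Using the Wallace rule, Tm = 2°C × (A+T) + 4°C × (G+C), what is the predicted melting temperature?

Scanning the sequence gives T=4, C=6, A=2, G=4.
A+T = 6, G+C = 10
Tm = 4·10 + 2·6 = 40 + 12 = 52°C

52°C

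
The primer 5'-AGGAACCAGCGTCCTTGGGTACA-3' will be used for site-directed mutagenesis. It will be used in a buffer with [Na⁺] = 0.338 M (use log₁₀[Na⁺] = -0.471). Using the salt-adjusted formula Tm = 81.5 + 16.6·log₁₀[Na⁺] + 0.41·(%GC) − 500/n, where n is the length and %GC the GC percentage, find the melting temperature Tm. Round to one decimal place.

Length n = 23. T=4, C=6, G=7, A=6
G+C = 13, so %GC = 13/23 × 100 = 56.522%
Salt term: 16.6 × (-0.471) = -7.819
GC term: 0.41 × 56.522 = 23.174; length term: −500/23 = −21.739
Tm = 81.5 + (-7.819) + 23.174 − 21.739 = 75.116 → 75.1°C

75.1°C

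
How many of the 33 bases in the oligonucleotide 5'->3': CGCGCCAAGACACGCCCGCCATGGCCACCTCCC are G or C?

Base counts: C=18, G=7, T=2, A=6
G+C = 7 + 18 = 25

25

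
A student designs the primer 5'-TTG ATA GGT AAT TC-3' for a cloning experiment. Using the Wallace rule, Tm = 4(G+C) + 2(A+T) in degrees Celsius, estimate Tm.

T=6, G=3, C=1, A=4
So N_AT = 10 and N_GC = 4.
Tm = 2×10 + 4×4 = 36°C

36°C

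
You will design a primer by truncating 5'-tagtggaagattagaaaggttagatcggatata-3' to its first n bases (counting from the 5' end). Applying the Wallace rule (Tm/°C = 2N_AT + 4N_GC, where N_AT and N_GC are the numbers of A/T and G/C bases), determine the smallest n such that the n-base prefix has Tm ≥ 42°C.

n = 16

First 15 bases: TAGTGGAAGATTAGA → Tm = 40°C (< 42°C)
First 16 bases: TAGTGGAAGATTAGAA → Tm = 42°C (≥ 42°C)
Since every base adds ≥2°C, Tm only increases with n, so the threshold is first crossed at n = 16.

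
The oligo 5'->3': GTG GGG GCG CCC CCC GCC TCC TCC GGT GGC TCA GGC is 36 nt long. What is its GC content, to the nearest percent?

Base counts: G=14, C=16, T=5, A=1
G+C = 14 + 16 = 30 out of 36 bases
%GC = 30/36 × 100 = 83.33% ≈ 83%

83%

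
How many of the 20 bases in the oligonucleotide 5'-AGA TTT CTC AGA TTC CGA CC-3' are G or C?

Scanning the sequence gives G=3, A=5, T=6, C=6.
Total G or C: 3 + 6 = 9

9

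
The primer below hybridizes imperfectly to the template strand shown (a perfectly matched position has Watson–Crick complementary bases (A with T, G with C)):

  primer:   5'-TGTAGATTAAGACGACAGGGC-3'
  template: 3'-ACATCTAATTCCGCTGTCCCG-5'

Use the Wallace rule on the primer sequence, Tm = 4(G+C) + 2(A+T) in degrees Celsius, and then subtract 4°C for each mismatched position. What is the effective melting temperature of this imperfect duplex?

Primer base counts: A=7, T=4, G=7, C=3 → A+T=11, G+C=10
Perfect-match Tm = 2(11) + 4(10) = 22 + 40 = 62°C
Mismatches (positions where the bases are not complementary): 1 (at position 12)
Effective Tm = 62 − 1×4 = 62 − 4 = 58°C

58°C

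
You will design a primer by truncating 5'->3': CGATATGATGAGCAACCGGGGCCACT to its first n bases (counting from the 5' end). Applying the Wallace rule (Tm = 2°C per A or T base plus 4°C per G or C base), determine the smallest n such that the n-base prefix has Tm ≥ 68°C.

n = 22

First 21 bases: CGATATGATGAGCAACCGGGG → Tm = 66°C (< 68°C)
First 22 bases: CGATATGATGAGCAACCGGGGC → Tm = 70°C (≥ 68°C)
Since every base adds ≥2°C, Tm only increases with n, so the threshold is first crossed at n = 22.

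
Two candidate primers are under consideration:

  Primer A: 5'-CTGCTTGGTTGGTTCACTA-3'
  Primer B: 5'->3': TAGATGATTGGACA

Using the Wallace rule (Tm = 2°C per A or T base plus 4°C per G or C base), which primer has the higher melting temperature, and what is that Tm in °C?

Primer A, 56°C

Primer A: A+T=10, G+C=9 → Tm = 2(10)+4(9) = 56°C
Primer B: A+T=9, G+C=5 → Tm = 2(9)+4(5) = 38°C
56°C vs 38°C → primer A is higher.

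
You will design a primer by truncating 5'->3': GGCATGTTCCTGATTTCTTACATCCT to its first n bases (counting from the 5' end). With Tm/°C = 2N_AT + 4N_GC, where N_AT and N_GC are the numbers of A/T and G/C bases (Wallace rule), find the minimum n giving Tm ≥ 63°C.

n = 23

First 22 bases: GGCATGTTCCTGATTTCTTACA → Tm = 62°C (< 63°C)
First 23 bases: GGCATGTTCCTGATTTCTTACAT → Tm = 64°C (≥ 63°C)
Each additional base adds 2°C (A/T) or 4°C (G/C), so Tm is non-decreasing in n; n = 23 is the first length to reach 63°C.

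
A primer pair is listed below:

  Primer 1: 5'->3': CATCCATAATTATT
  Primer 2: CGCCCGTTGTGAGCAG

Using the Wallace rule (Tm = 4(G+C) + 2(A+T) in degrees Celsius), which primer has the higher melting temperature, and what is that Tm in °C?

Primer 1: A+T=11, G+C=3 → Tm = 2(11)+4(3) = 34°C
Primer 2: A+T=5, G+C=11 → Tm = 2(5)+4(11) = 54°C
34°C vs 54°C → primer 2 is higher.

Primer 2, 54°C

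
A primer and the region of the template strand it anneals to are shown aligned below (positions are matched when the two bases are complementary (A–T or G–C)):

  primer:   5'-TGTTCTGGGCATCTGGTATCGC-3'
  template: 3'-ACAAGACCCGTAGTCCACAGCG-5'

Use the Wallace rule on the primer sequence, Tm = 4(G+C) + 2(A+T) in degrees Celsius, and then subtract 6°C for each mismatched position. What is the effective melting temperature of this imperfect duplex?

Primer base counts: A=2, T=8, G=7, C=5 → A+T=10, G+C=12
Perfect-match Tm = 2(10) + 4(12) = 20 + 48 = 68°C
Mismatches (positions where the bases are not complementary): 2 (at positions 14, 18)
Effective Tm = 68 − 2×6 = 68 − 12 = 56°C

56°C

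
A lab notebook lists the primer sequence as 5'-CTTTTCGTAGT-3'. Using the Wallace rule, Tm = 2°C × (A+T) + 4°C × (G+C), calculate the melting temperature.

30°C

Scanning the sequence gives G=2, A=1, C=2, T=6.
AT pairs contribute 7, GC pairs contribute 4.
Tm = 4·4 + 2·7 = 16 + 14 = 30°C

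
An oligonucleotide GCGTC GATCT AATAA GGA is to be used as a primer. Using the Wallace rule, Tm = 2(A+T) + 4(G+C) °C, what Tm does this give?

52°C

Base counts: C=3, A=6, G=5, T=4
AT pairs contribute 10, GC pairs contribute 8.
Tm = 2(10) + 4(8) = 20 + 32 = 52°C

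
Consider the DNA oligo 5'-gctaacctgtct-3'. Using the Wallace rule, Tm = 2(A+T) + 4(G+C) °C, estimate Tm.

36°C

Counting bases: C=4, T=4, G=2, A=2
AT pairs contribute 6, GC pairs contribute 6.
Tm = 4·6 + 2·6 = 24 + 12 = 36°C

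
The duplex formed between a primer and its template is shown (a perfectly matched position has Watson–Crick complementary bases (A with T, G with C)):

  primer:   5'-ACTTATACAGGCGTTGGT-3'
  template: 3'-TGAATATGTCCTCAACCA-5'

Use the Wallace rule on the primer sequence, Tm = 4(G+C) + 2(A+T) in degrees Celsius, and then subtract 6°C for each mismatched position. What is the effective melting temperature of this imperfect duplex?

Primer base counts: A=4, T=6, G=5, C=3 → A+T=10, G+C=8
Perfect-match Tm = 2(10) + 4(8) = 20 + 32 = 52°C
Mismatches (positions where the bases are not complementary): 1 (at position 12)
Effective Tm = 52 − 1×6 = 52 − 6 = 46°C

46°C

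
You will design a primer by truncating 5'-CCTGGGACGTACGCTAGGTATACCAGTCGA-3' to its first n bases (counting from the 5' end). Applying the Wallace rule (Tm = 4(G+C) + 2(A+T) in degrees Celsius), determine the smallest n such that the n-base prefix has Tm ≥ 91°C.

n = 29

First 28 bases: CCTGGGACGTACGCTAGGTATACCAGTC → Tm = 88°C (< 91°C)
First 29 bases: CCTGGGACGTACGCTAGGTATACCAGTCG → Tm = 92°C (≥ 91°C)
Since every base adds ≥2°C, Tm only increases with n, so the threshold is first crossed at n = 29.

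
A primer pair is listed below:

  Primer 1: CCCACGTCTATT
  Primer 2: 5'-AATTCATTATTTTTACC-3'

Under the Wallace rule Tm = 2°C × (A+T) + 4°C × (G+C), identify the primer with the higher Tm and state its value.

Primer 1: A+T=6, G+C=6 → Tm = 2(6)+4(6) = 36°C
Primer 2: A+T=14, G+C=3 → Tm = 2(14)+4(3) = 40°C
36°C vs 40°C → primer 2 is higher.

Primer 2, 40°C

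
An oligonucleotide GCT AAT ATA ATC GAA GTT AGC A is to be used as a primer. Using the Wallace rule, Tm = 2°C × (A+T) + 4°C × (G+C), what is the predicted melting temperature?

Base counts: T=6, C=3, G=4, A=9
AT pairs contribute 15, GC pairs contribute 7.
Tm = 2×15 + 4×7 = 58°C

58°C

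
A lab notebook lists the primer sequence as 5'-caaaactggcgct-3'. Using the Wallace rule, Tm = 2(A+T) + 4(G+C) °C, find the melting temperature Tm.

40°C

Scanning the sequence gives A=4, C=4, G=3, T=2.
A+T = 6, G+C = 7
Tm = 4·7 + 2·6 = 28 + 12 = 40°C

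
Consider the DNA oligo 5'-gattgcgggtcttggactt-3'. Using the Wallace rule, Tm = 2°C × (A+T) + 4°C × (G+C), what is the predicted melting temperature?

58°C

Base counts: T=7, G=7, A=2, C=3
A+T = 9, G+C = 10
Tm = 2×9 + 4×10 = 58°C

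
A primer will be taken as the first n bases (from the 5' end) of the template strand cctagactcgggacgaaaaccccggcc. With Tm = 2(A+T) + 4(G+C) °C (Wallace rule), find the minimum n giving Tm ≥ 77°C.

First 23 bases: CCTAGACTCGGGACGAAAACCCC → Tm = 74°C (< 77°C)
First 24 bases: CCTAGACTCGGGACGAAAACCCCG → Tm = 78°C (≥ 77°C)
Each additional base adds 2°C (A/T) or 4°C (G/C), so Tm is non-decreasing in n; n = 24 is the first length to reach 77°C.

n = 24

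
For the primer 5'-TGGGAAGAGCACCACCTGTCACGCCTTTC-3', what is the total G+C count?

A=6, T=6, C=10, G=7
Total G or C: 7 + 10 = 17

17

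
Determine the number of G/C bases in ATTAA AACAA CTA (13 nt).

2

A=8, T=3, G=0, C=2
Total G or C: 0 + 2 = 2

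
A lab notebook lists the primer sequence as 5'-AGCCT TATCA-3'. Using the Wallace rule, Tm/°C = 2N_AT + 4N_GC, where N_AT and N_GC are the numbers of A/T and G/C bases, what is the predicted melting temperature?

C=3, A=3, T=3, G=1
AT pairs contribute 6, GC pairs contribute 4.
Tm = 4·4 + 2·6 = 16 + 12 = 28°C

28°C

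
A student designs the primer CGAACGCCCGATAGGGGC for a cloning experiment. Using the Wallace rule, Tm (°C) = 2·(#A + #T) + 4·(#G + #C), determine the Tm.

62°C

Base counts: A=4, C=6, G=7, T=1
So N_AT = 5 and N_GC = 13.
Tm = 2(5) + 4(13) = 10 + 52 = 62°C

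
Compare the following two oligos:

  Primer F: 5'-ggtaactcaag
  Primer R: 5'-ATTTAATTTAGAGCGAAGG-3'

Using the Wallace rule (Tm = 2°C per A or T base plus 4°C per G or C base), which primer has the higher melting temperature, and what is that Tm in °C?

Primer R, 50°C

Primer F: A+T=6, G+C=5 → Tm = 2(6)+4(5) = 32°C
Primer R: A+T=13, G+C=6 → Tm = 2(13)+4(6) = 50°C
32°C vs 50°C → primer R is higher.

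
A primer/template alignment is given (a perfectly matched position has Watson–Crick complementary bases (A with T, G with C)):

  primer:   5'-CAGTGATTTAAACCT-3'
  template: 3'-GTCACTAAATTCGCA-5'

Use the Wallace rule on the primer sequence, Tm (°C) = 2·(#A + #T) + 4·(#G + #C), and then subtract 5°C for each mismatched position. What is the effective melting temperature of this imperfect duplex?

30°C

Primer base counts: A=5, T=5, G=2, C=3 → A+T=10, G+C=5
Perfect-match Tm = 2(10) + 4(5) = 20 + 20 = 40°C
Mismatches (positions where the bases are not complementary): 2 (at positions 12, 14)
Effective Tm = 40 − 2×5 = 40 − 10 = 30°C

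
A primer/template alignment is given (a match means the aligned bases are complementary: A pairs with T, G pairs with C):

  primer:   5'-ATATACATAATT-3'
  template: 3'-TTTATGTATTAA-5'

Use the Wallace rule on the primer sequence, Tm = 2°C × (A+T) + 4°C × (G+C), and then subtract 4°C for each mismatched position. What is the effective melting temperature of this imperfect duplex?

Primer base counts: A=6, T=5, G=0, C=1 → A+T=11, G+C=1
Perfect-match Tm = 2(11) + 4(1) = 22 + 4 = 26°C
Mismatches (positions where the bases are not complementary): 1 (at position 2)
Effective Tm = 26 − 1×4 = 26 − 4 = 22°C

22°C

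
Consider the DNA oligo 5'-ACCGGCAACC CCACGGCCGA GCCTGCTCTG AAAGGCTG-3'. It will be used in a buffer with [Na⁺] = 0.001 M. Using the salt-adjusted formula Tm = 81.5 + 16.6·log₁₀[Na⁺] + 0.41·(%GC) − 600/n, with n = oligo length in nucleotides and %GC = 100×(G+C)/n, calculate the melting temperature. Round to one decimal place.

44.0°C

Length n = 38. Base counts: A=8, C=15, G=11, T=4
G+C = 26, so %GC = 26/38 × 100 = 68.421%
Salt term: 16.6 × (-3) = -49.8
GC term: 0.41 × 68.421 = 28.053; length term: −600/38 = −15.789
Tm = 81.5 + (-49.8) + 28.053 − 15.789 = 43.964 → 44.0°C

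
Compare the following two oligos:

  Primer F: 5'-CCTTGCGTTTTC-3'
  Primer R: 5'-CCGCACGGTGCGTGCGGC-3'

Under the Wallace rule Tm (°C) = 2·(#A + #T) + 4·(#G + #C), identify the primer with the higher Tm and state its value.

Primer R, 66°C

Primer F: A+T=6, G+C=6 → Tm = 2(6)+4(6) = 36°C
Primer R: A+T=3, G+C=15 → Tm = 2(3)+4(15) = 66°C
36°C vs 66°C → primer R is higher.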